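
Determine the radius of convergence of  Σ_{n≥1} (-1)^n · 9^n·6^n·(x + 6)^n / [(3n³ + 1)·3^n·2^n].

Apply the ratio test: |a_{n+1}| / |a_n| = [(3n³ + 1)/(3(n+1)³ + 1)] · 9·6/(3·2), which tends to 9 as n → ∞.
Convergence for |x + 6| · 9 < 1, i.e. |x + 6| < 1/9. So R = 1/9.

R = 1/9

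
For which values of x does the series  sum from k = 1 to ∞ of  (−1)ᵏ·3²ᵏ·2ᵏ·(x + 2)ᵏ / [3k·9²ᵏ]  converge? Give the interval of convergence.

Apply the ratio test: |a_{k+1}| / |a_k| = [3k/3(k+1)] · 9·2/81, which tends to 2/9 as k → ∞.
The series converges when 2/9 · |x + 2| < 1, giving R = 9/2.
At x = 5/2: convergence follows from the alternating series test (terms decrease monotonically to 0).
At x = -13/2: the terms behave like c/k; limit comparison with the harmonic series gives divergence.

(-13/2, 5/2]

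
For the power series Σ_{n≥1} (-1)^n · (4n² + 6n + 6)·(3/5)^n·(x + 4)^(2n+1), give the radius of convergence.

R = √15/3

Ratio test: |a_{n+1}/a_n| = [(4(n+1)² + 6(n+1) + 6)/(4n² + 6n + 6)] · 3/5 → 3/5 as n → ∞.
Writing y = (x + 4)², the series in y has radius 5/3, so |x + 4| < √(5/3) and R = √15/3.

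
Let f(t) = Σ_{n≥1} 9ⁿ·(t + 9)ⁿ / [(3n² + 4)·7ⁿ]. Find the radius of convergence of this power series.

The ratio of consecutive coefficients is [(3n² + 4)/(3(n+1)² + 4)] · 9/7 → 9/7.
Thus R = 1/(9/7) = 7/9.

R = 7/9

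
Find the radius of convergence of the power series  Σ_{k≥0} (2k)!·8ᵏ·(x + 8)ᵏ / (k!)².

The ratio of consecutive coefficients is (2k+1)·(2k+2)/(k+1)² · 8 → 32.
Hence the series converges for |x + 8| < 1/(32) = 1/32, so the radius of convergence is 1/32.

R = 1/32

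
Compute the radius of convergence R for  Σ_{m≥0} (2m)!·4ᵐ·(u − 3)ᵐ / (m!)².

R = 1/16

The ratio of consecutive coefficients is (2m+1)·(2m+2)/(m+1)² · 4 → 16.
The series converges when 16 · |u − 3| < 1, giving R = 1/16.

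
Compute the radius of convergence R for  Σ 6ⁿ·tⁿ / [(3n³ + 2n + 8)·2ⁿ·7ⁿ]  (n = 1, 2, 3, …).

R = 7/3

Ratio test: |a_{n+1}/a_n| = [(3n³ + 2n + 8)/(3(n+1)³ + 2(n+1) + 8)] · 6/(2·7) → 3/7 as n → ∞.
Thus R = 1/(3/7) = 7/3.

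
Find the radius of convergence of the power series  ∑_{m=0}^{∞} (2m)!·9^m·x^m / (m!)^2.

Apply the ratio test: |a_{m+1}| / |a_m| = (2m+1)·(2m+2)/(m+1)² · 9, which tends to 36 as m → ∞.
Thus R = 1/(36) = 1/36.

R = 1/36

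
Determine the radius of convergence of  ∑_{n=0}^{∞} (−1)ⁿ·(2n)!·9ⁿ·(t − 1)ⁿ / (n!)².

R = 1/36

Apply the ratio test: |a_{n+1}| / |a_n| = (2n+1)·(2n+2)/(n+1)² · 9, which tends to 36 as n → ∞.
The series converges when 36 · |t − 1| < 1, giving R = 1/36.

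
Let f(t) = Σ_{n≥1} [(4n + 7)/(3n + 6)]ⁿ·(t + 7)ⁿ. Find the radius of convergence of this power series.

By the Cauchy root test, |a_n|^(1/n) = (4n + 7)/(3n + 6) → 4/3.
Hence the series converges for |t + 7| < 1/(4/3) = 3/4, so the radius of convergence is 3/4.

R = 3/4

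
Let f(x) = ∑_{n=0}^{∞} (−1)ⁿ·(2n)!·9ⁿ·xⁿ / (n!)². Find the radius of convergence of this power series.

Ratio test: |a_{n+1}/a_n| = (2n+1)·(2n+2)/(n+1)² · 9 → 36 as n → ∞.
Convergence for |x| · 36 < 1, i.e. |x| < 1/36. So R = 1/36.

R = 1/36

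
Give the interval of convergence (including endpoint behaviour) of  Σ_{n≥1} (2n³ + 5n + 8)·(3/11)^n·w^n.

(-11/3, 11/3)

Ratio test: |a_{n+1}/a_n| = [(2(n+1)³ + 5(n+1) + 8)/(2n³ + 5n + 8)] · 3/11 → 3/11 as n → ∞.
The series converges when 3/11 · |w| < 1, giving R = 11/3.
At w = 11/3: the terms do not tend to 0, so the series diverges.
At w = -11/3: the terms do not tend to 0, so the series diverges.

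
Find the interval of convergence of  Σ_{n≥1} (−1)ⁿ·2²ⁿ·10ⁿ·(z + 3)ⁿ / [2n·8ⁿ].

The ratio of consecutive coefficients is [2n/2(n+1)] · 4·10/8 → 5.
The series converges when 5 · |z + 3| < 1, giving R = 1/5.
When z = -14/5, convergence follows from the alternating series test (terms decrease monotonically to 0).
At z = -16/5: the terms behave like c/n; limit comparison with the harmonic series gives divergence.

(-16/5, -14/5]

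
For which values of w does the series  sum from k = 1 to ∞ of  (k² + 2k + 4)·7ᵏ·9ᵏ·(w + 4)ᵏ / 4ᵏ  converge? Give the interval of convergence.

(-256/63, -248/63)

By the ratio test, |a_{k+1}/a_k| = [((k+1)² + 2(k+1) + 4)/(k² + 2k + 4)] · 7·9/4 → 63/4.
Thus R = 1/(63/4) = 4/63.
Endpoint w = -248/63: the terms do not tend to 0, so the series diverges.
Endpoint w = -256/63: the terms have absolute value of order k², which does not tend to 0, so the series diverges by the divergence test.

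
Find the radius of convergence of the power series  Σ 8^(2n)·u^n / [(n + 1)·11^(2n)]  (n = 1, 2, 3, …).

By the ratio test, |a_{n+1}/a_n| = [(n + 1)/((n+1) + 1)] · 64/121 → 64/121.
Convergence for |u| · 64/121 < 1, i.e. |u| < 121/64. So R = 121/64.

R = 121/64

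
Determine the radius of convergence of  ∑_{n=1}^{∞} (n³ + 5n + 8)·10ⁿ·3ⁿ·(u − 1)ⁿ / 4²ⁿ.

Apply the ratio test: |a_{n+1}| / |a_n| = [((n+1)³ + 5(n+1) + 8)/(n³ + 5n + 8)] · 10·3/16, which tends to 15/8 as n → ∞.
The series converges when 15/8 · |u − 1| < 1, giving R = 8/15.

R = 8/15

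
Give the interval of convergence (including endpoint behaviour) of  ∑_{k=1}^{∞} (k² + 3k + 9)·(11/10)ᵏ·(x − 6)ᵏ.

By the ratio test, |a_{k+1}/a_k| = [((k+1)² + 3(k+1) + 9)/(k² + 3k + 9)] · 11/10 → 11/10.
The series converges when 11/10 · |x − 6| < 1, giving R = 10/11.
Endpoint x = 76/11: the terms do not tend to 0, so the series diverges.
At x = 56/11: the k-th term does not approach 0; divergence by the term test.

(56/11, 76/11)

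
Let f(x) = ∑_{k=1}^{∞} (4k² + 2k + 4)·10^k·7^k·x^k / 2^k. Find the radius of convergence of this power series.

The ratio of consecutive coefficients is [(4(k+1)² + 2(k+1) + 4)/(4k² + 2k + 4)] · 10·7/2 → 35.
Convergence for |x| · 35 < 1, i.e. |x| < 1/35. So R = 1/35.

R = 1/35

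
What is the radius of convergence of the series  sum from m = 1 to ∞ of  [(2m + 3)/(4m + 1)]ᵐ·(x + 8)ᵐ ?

R = 2

Root test: |a_m|^(1/m) = (2m + 3)/(4m + 1) → 1/2.
Thus R = 1/(1/2) = 2.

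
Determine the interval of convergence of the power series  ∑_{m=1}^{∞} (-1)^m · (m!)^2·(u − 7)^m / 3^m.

By the ratio test, |a_{m+1}/a_m| = (m+1)² · 1/3 → ∞.
The ratio grows without bound, so the series diverges whenever (u − 7) ≠ 0; it converges only at u = 7. R = 0.

{7}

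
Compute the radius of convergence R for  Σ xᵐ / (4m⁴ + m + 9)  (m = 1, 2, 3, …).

R = 1

By the ratio test, |a_{m+1}/a_m| = (4m⁴ + m + 9)/(4(m+1)⁴ + (m+1) + 9) → 1.
Convergence for |x| < 1, so R = 1.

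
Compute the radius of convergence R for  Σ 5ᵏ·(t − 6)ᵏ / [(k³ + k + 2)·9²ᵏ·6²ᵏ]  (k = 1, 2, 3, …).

R = 2916/5

Apply the ratio test: |a_{k+1}| / |a_k| = [(k³ + k + 2)/((k+1)³ + (k+1) + 2)] · 5/(81·36), which tends to 5/2916 as k → ∞.
Convergence for |t − 6| · 5/2916 < 1, i.e. |t − 6| < 2916/5. So R = 2916/5.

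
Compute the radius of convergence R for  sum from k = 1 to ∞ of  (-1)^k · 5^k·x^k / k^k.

Root test: |a_k|^(1/k) = 5/k → 0.
Since the k-th root of |a_k| tends to 0, the series converges for all real x; R = ∞.

R = ∞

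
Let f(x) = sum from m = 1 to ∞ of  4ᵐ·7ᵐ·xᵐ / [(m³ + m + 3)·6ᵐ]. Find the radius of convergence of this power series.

By the ratio test, |a_{m+1}/a_m| = [(m³ + m + 3)/((m+1)³ + (m+1) + 3)] · 4·7/6 → 14/3.
Hence the series converges for |x| < 1/(14/3) = 3/14, so the radius of convergence is 3/14.

R = 3/14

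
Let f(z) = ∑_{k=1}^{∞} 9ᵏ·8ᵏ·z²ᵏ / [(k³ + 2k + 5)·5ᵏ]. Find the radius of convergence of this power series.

R = √10/12

Apply the ratio test: |a_{k+1}| / |a_k| = [(k³ + 2k + 5)/((k+1)³ + 2(k+1) + 5)] · 9·8/5, which tends to 72/5 as k → ∞.
Since the exponent of z increases by 2 each term, convergence requires |z|² < 5/72, hence R = √10/12.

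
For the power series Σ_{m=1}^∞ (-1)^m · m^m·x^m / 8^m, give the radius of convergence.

By the Cauchy root test, |a_m|^(1/m) = m/8 → ∞.
Since the m-th root of |a_m| is unbounded, the series converges only at x = 0; R = 0.

R = 0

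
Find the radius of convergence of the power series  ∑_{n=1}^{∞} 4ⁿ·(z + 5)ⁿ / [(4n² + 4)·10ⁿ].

Ratio test: |a_{n+1}/a_n| = [(4n² + 4)/(4(n+1)² + 4)] · 4/10 → 2/5 as n → ∞.
Thus R = 1/(2/5) = 5/2.

R = 5/2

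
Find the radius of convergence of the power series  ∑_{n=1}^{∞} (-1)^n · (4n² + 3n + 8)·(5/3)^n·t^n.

R = 3/5

By the ratio test, |a_{n+1}/a_n| = [(4(n+1)² + 3(n+1) + 8)/(4n² + 3n + 8)] · 5/3 → 5/3.
Thus R = 1/(5/3) = 3/5.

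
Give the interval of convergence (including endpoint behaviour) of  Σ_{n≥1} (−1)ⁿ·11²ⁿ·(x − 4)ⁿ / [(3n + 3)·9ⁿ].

(475/121, 493/121]

By the ratio test, |a_{n+1}/a_n| = [(3n + 3)/(3(n+1) + 3)] · 121/9 → 121/9.
The series converges when 121/9 · |x − 4| < 1, giving R = 9/121.
Endpoint x = 493/121: an alternating series whose terms decrease to 0 in absolute value, so it converges by the Leibniz criterion.
At x = 475/121: comparison with the harmonic series Σ 1/n shows the series diverges.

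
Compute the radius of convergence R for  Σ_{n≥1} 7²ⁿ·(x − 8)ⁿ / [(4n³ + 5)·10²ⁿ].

R = 100/49

By the ratio test, |a_{n+1}/a_n| = [(4n³ + 5)/(4(n+1)³ + 5)] · 49/100 → 49/100.
Hence the series converges for |x − 8| < 1/(49/100) = 100/49, so the radius of convergence is 100/49.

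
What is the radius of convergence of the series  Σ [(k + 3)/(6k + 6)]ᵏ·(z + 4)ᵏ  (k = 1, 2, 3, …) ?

R = 6

Root test: |a_k|^(1/k) = (k + 3)/(6k + 6) → 1/6.
Thus R = 1/(1/6) = 6.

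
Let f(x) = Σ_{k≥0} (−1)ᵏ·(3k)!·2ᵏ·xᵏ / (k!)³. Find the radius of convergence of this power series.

Apply the ratio test: |a_{k+1}| / |a_k| = (3k+1)·(3k+2)·(3k+3)/(k+1)³ · 2, which tends to 54 as k → ∞.
Convergence for |x| · 54 < 1, i.e. |x| < 1/54. So R = 1/54.

R = 1/54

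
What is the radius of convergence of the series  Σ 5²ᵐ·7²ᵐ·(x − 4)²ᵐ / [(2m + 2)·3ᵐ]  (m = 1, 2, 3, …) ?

R = √3/35

Apply the ratio test: |a_{m+1}| / |a_m| = [(2m + 2)/(2(m+1) + 2)] · 25·49/3, which tends to 1225/3 as m → ∞.
Writing y = (x − 4)², the series in y has radius 3/1225, so |x − 4| < √(3/1225) and R = √3/35.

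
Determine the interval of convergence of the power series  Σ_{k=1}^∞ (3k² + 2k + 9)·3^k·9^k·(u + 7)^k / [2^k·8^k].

By the ratio test, |a_{k+1}/a_k| = [(3(k+1)² + 2(k+1) + 9)/(3k² + 2k + 9)] · 3·9/(2·8) → 27/16.
The series converges when 27/16 · |u + 7| < 1, giving R = 16/27.
At u = -173/27: the terms do not tend to 0, so the series diverges.
Check u = -205/27: the k-th term does not approach 0; divergence by the term test.

(-205/27, -173/27)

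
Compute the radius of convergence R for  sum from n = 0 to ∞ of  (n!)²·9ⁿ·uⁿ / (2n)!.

R = 4/9

The ratio of consecutive coefficients is (n+1)²/[(2n+1)·(2n+2)] · 9 → 9/4.
The series converges when 9/4 · |u| < 1, giving R = 4/9.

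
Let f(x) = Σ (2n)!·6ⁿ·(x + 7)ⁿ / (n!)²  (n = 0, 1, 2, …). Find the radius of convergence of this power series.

The ratio of consecutive coefficients is (2n+1)·(2n+2)/(n+1)² · 6 → 24.
Hence the series converges for |x + 7| < 1/(24) = 1/24, so the radius of convergence is 1/24.

R = 1/24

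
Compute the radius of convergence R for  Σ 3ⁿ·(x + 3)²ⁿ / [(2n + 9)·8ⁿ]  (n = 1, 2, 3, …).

R = 2√6/3

Ratio test: |a_{n+1}/a_n| = [(2n + 9)/(2(n+1) + 9)] · 3/8 → 3/8 as n → ∞.
Since the exponent of (x + 3) increases by 2 each term, convergence requires |x + 3|² < 8/3, hence R = 2√6/3.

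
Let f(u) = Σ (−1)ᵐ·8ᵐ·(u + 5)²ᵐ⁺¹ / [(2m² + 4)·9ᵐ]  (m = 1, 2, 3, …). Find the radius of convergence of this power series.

R = 3√2/4

By the ratio test, |a_{m+1}/a_m| = [(2m² + 4)/(2(m+1)² + 4)] · 8/9 → 8/9.
Since the exponent of (u + 5) increases by 2 each term, convergence requires |u + 5|² < 9/8, hence R = 3√2/4.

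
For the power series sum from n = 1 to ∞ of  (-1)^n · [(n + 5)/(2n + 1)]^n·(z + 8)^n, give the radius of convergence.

R = 2

By the Cauchy root test, |a_n|^(1/n) = (n + 5)/(2n + 1) → 1/2.
Thus R = 1/(1/2) = 2.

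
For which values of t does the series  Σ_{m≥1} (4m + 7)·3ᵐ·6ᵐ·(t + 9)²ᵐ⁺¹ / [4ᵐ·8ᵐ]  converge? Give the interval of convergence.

The ratio of consecutive coefficients is [(4(m+1) + 7)/(4m + 7)] · 3·6/(4·8) → 9/16.
Since the exponent of (t + 9) increases by 2 each term, convergence requires |t + 9|² < 16/9, hence R = 4/3.
When t = -23/3, the terms do not tend to 0, so the series diverges.
Endpoint t = -31/3: the m-th term does not approach 0; divergence by the term test.

(-31/3, -23/3)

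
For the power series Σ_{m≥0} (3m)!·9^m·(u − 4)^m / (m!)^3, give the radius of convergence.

The ratio of consecutive coefficients is (3m+1)·(3m+2)·(3m+3)/(m+1)³ · 9 → 243.
Convergence for |u − 4| · 243 < 1, i.e. |u − 4| < 1/243. So R = 1/243.

R = 1/243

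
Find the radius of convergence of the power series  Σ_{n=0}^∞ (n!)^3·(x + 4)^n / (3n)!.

Ratio test: |a_{n+1}/a_n| = (n+1)³/[(3n+1)·(3n+2)·(3n+3)] → 1/27 as n → ∞.
Hence the series converges for |x + 4| < 1/(1/27) = 27, so the radius of convergence is 27.

R = 27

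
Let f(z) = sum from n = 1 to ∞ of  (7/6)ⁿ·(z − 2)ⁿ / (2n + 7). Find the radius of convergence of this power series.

R = 6/7

Apply the ratio test: |a_{n+1}| / |a_n| = [(2n + 7)/(2(n+1) + 7)] · 7/6, which tends to 7/6 as n → ∞.
Convergence for |z − 2| · 7/6 < 1, i.e. |z − 2| < 6/7. So R = 6/7.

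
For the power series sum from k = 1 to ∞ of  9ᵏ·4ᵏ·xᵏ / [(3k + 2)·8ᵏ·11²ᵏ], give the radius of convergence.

R = 242/9

Ratio test: |a_{k+1}/a_k| = [(3k + 2)/(3(k+1) + 2)] · 9·4/(8·121) → 9/242 as k → ∞.
Convergence for |x| · 9/242 < 1, i.e. |x| < 242/9. So R = 242/9.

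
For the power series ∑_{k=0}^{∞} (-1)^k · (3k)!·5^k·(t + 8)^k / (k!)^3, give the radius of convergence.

R = 1/135

Ratio test: |a_{k+1}/a_k| = (3k+1)·(3k+2)·(3k+3)/(k+1)³ · 5 → 135 as k → ∞.
Thus R = 1/(135) = 1/135.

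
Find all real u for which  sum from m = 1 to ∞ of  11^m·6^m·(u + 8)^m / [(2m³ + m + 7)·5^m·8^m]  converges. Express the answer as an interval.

Apply the ratio test: |a_{m+1}| / |a_m| = [(2m³ + m + 7)/(2(m+1)³ + (m+1) + 7)] · 11·6/(5·8), which tends to 33/20 as m → ∞.
Hence the series converges for |u + 8| < 1/(33/20) = 20/33, so the radius of convergence is 20/33.
Endpoint u = -244/33: the terms are on the order of 1/m³, so the series converges absolutely by comparison with the p-series (p = 3 > 1).
Endpoint u = -284/33: the series is dominated by a constant times Σ 1/m³, which converges (p = 3 > 1).

[-284/33, -244/33]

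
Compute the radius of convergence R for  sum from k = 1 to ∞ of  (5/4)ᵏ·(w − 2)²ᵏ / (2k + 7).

R = 2√5/5

Apply the ratio test: |a_{k+1}| / |a_k| = [(2k + 7)/(2(k+1) + 7)] · 5/4, which tends to 5/4 as k → ∞.
Successive powers of (w − 2) differ by 2, so the series converges when |w − 2|² · 5/4 < 1, i.e. |w − 2| < √(4/5). So R = 2√5/5.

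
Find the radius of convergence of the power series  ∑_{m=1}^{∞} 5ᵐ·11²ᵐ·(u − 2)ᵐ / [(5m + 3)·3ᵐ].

The ratio of consecutive coefficients is [(5m + 3)/(5(m+1) + 3)] · 5·121/3 → 605/3.
Hence the series converges for |u − 2| < 1/(605/3) = 3/605, so the radius of convergence is 3/605.

R = 3/605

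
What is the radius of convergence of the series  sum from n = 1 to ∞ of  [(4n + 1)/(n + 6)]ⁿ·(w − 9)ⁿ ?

Applying the root test, |a_n|^(1/n) = (4n + 1)/(n + 6) → 4.
Convergence for |w − 9| · 4 < 1, i.e. |w − 9| < 1/4. So R = 1/4.

R = 1/4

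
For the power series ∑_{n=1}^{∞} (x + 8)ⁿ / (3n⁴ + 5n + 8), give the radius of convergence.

R = 1

Apply the ratio test: |a_{n+1}| / |a_n| = (3n⁴ + 5n + 8)/(3(n+1)⁴ + 5(n+1) + 8), which tends to 1 as n → ∞.
Hence R = 1.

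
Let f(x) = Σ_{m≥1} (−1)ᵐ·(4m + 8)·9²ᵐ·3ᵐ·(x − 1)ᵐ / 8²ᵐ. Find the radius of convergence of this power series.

R = 64/243

The ratio of consecutive coefficients is [(4(m+1) + 8)/(4m + 8)] · 81·3/64 → 243/64.
Convergence for |x − 1| · 243/64 < 1, i.e. |x − 1| < 64/243. So R = 64/243.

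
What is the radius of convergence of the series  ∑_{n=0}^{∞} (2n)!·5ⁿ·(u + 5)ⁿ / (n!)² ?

R = 1/20

The ratio of consecutive coefficients is (2n+1)·(2n+2)/(n+1)² · 5 → 20.
Convergence for |u + 5| · 20 < 1, i.e. |u + 5| < 1/20. So R = 1/20.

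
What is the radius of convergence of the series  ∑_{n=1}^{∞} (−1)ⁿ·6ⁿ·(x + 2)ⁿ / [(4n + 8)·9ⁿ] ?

The ratio of consecutive coefficients is [(4n + 8)/(4(n+1) + 8)] · 6/9 → 2/3.
Hence the series converges for |x + 2| < 1/(2/3) = 3/2, so the radius of convergence is 3/2.

R = 3/2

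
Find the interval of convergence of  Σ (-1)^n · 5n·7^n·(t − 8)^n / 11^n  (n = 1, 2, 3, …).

Apply the ratio test: |a_{n+1}| / |a_n| = [5(n+1)/5n] · 7/11, which tends to 7/11 as n → ∞.
Thus R = 1/(7/11) = 11/7.
Check t = 67/7: the terms do not tend to 0, so the series diverges.
Endpoint t = 45/7: the terms do not tend to 0, so the series diverges.

(45/7, 67/7)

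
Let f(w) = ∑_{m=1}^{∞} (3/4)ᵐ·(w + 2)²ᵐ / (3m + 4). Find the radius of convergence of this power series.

R = 2√3/3

The ratio of consecutive coefficients is [(3m + 4)/(3(m+1) + 4)] · 3/4 → 3/4.
Since the exponent of (w + 2) increases by 2 each term, convergence requires |w + 2|² < 4/3, hence R = 2√3/3.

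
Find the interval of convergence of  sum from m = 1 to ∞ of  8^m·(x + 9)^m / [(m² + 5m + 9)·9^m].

By the ratio test, |a_{m+1}/a_m| = [(m² + 5m + 9)/((m+1)² + 5(m+1) + 9)] · 8/9 → 8/9.
Thus R = 1/(8/9) = 9/8.
Endpoint x = -63/8: absolute convergence follows by limit comparison with Σ 1/m².
When x = -81/8, the series is dominated by a constant times Σ 1/m², which converges (p = 2 > 1).

[-81/8, -63/8]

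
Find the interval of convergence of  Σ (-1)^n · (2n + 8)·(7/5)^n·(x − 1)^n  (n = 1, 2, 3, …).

The ratio of consecutive coefficients is [(2(n+1) + 8)/(2n + 8)] · 7/5 → 7/5.
The series converges when 7/5 · |x − 1| < 1, giving R = 5/7.
At x = 12/7: the terms have absolute value of order n, which does not tend to 0, so the series diverges by the divergence test.
At x = 2/7: the terms do not tend to 0, so the series diverges.

(2/7, 12/7)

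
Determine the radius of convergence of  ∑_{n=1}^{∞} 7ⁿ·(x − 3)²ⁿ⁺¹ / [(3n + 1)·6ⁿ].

Apply the ratio test: |a_{n+1}| / |a_n| = [(3n + 1)/(3(n+1) + 1)] · 7/6, which tends to 7/6 as n → ∞.
Writing y = (x − 3)², the series in y has radius 6/7, so |x − 3| < √(6/7) and R = √42/7.

R = √42/7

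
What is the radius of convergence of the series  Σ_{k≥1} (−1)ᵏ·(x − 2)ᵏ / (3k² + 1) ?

R = 1

By the ratio test, |a_{k+1}/a_k| = (3k² + 1)/(3(k+1)² + 1) → 1.
So the series converges when |x − 2| < 1 and diverges when |x − 2| > 1; R = 1.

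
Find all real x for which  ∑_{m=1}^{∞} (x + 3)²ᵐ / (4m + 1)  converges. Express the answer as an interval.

The ratio of consecutive coefficients is (4m + 1)/(4(m+1) + 1) → 1.
Successive powers of (x + 3) differ by 2, so the series converges when |x + 3|² · 1 < 1, i.e. |x + 3| < √(1) = 1. So R = 1.
At x = -2: comparison with the harmonic series Σ 1/m shows the series diverges.
Endpoint x = -4: the terms are asymptotic to a nonzero constant times 1/m, so the series diverges by limit comparison with Σ 1/m.

(-4, -2)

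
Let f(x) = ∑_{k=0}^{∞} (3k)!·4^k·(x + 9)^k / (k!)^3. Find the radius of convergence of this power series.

R = 1/108

Ratio test: |a_{k+1}/a_k| = (3k+1)·(3k+2)·(3k+3)/(k+1)³ · 4 → 108 as k → ∞.
The series converges when 108 · |x + 9| < 1, giving R = 1/108.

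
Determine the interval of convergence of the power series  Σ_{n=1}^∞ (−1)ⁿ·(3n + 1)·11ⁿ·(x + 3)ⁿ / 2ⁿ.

(-35/11, -31/11)

The ratio of consecutive coefficients is [(3(n+1) + 1)/(3n + 1)] · 11/2 → 11/2.
The series converges when 11/2 · |x + 3| < 1, giving R = 2/11.
When x = -31/11, the n-th term does not approach 0; divergence by the term test.
Check x = -35/11: the terms do not tend to 0, so the series diverges.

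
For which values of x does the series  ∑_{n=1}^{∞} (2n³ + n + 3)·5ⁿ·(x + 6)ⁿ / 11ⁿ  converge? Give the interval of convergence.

(-41/5, -19/5)

Ratio test: |a_{n+1}/a_n| = [(2(n+1)³ + (n+1) + 3)/(2n³ + n + 3)] · 5/11 → 5/11 as n → ∞.
Thus R = 1/(5/11) = 11/5.
Check x = -19/5: the terms do not tend to 0, so the series diverges.
Check x = -41/5: the terms do not tend to 0, so the series diverges.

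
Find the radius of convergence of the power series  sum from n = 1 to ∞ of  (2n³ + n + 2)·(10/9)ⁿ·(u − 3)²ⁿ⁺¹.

Ratio test: |a_{n+1}/a_n| = [(2(n+1)³ + (n+1) + 2)/(2n³ + n + 2)] · 10/9 → 10/9 as n → ∞.
Writing y = (u − 3)², the series in y has radius 9/10, so |u − 3| < √(9/10) and R = 3√10/10.

R = 3√10/10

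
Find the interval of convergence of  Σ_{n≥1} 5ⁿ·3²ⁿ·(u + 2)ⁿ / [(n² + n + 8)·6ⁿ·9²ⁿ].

[-64/5, 44/5]

The ratio of consecutive coefficients is [(n² + n + 8)/((n+1)² + (n+1) + 8)] · 5·9/(6·81) → 5/54.
Thus R = 1/(5/54) = 54/5.
Endpoint u = 44/5: the series is dominated by a constant times Σ 1/n², which converges (p = 2 > 1).
At u = -64/5: the series is dominated by a constant times Σ 1/n², which converges (p = 2 > 1).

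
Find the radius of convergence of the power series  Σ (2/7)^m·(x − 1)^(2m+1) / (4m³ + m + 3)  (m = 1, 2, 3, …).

R = √14/2

The ratio of consecutive coefficients is [(4m³ + m + 3)/(4(m+1)³ + (m+1) + 3)] · 2/7 → 2/7.
Writing y = (x − 1)², the series in y has radius 7/2, so |x − 1| < √(7/2) and R = √14/2.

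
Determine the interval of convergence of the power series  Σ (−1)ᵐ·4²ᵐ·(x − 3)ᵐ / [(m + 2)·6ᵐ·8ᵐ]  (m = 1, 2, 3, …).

(0, 6]

The ratio of consecutive coefficients is [(m + 2)/((m+1) + 2)] · 16/(6·8) → 1/3.
The series converges when 1/3 · |x − 3| < 1, giving R = 3.
When x = 6, an alternating series whose terms decrease to 0 in absolute value, so it converges by the Leibniz criterion.
Check x = 0: the terms behave like c/m; limit comparison with the harmonic series gives divergence.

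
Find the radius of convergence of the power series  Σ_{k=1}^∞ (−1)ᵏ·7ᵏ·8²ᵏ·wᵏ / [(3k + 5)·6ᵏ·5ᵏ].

Ratio test: |a_{k+1}/a_k| = [(3k + 5)/(3(k+1) + 5)] · 7·64/(6·5) → 224/15 as k → ∞.
Thus R = 1/(224/15) = 15/224.

R = 15/224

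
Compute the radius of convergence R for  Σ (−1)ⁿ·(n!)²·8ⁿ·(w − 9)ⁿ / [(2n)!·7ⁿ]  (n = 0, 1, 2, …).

The ratio of consecutive coefficients is (n+1)²/[(2n+1)·(2n+2)] · 8/7 → 2/7.
Hence the series converges for |w − 9| < 1/(2/7) = 7/2, so the radius of convergence is 7/2.

R = 7/2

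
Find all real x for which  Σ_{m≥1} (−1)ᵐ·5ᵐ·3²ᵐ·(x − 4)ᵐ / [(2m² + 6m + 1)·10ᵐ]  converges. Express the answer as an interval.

[34/9, 38/9]

By the ratio test, |a_{m+1}/a_m| = [(2m² + 6m + 1)/(2(m+1)² + 6(m+1) + 1)] · 5·9/10 → 9/2.
Convergence for |x − 4| · 9/2 < 1, i.e. |x − 4| < 2/9. So R = 2/9.
At x = 38/9: the terms are on the order of 1/m², so the series converges absolutely by comparison with the p-series (p = 2 > 1).
At x = 34/9: absolute convergence follows by limit comparison with Σ 1/m².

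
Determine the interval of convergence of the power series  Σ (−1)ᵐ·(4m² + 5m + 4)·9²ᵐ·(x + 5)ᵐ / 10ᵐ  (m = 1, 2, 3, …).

By the ratio test, |a_{m+1}/a_m| = [(4(m+1)² + 5(m+1) + 4)/(4m² + 5m + 4)] · 81/10 → 81/10.
Hence the series converges for |x + 5| < 1/(81/10) = 10/81, so the radius of convergence is 10/81.
At x = -395/81: the terms do not tend to 0, so the series diverges.
Endpoint x = -415/81: the m-th term does not approach 0; divergence by the term test.

(-415/81, -395/81)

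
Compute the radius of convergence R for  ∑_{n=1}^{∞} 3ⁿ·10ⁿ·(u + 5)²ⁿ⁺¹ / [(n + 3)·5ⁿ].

R = √6/6

By the ratio test, |a_{n+1}/a_n| = [(n + 3)/((n+1) + 3)] · 3·10/5 → 6.
Successive powers of (u + 5) differ by 2, so the series converges when |u + 5|² · 6 < 1, i.e. |u + 5| < √(1/6). So R = √6/6.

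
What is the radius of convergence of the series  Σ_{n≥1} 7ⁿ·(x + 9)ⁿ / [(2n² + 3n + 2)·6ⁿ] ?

The ratio of consecutive coefficients is [(2n² + 3n + 2)/(2(n+1)² + 3(n+1) + 2)] · 7/6 → 7/6.
Thus R = 1/(7/6) = 6/7.

R = 6/7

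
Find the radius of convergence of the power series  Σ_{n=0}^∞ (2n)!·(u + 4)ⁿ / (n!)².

R = 1/4

Apply the ratio test: |a_{n+1}| / |a_n| = (2n+1)·(2n+2)/(n+1)², which tends to 4 as n → ∞.
The series converges when 4 · |u + 4| < 1, giving R = 1/4.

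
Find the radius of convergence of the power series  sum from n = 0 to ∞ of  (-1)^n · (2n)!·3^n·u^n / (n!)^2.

Apply the ratio test: |a_{n+1}| / |a_n| = (2n+1)·(2n+2)/(n+1)² · 3, which tends to 12 as n → ∞.
The series converges when 12 · |u| < 1, giving R = 1/12.

R = 1/12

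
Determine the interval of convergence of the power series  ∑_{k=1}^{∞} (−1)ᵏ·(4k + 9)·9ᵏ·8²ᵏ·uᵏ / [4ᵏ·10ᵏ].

(-5/72, 5/72)

Apply the ratio test: |a_{k+1}| / |a_k| = [(4(k+1) + 9)/(4k + 9)] · 9·64/(4·10), which tends to 72/5 as k → ∞.
Convergence for |u| · 72/5 < 1, i.e. |u| < 5/72. So R = 5/72.
When u = 5/72, the terms do not tend to 0, so the series diverges.
When u = -5/72, the terms have absolute value of order k, which does not tend to 0, so the series diverges by the divergence test.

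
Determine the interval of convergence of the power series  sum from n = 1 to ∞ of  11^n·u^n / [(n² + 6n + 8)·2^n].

[-2/11, 2/11]

Ratio test: |a_{n+1}/a_n| = [(n² + 6n + 8)/((n+1)² + 6(n+1) + 8)] · 11/2 → 11/2 as n → ∞.
Thus R = 1/(11/2) = 2/11.
At u = 2/11: the terms are on the order of 1/n², so the series converges absolutely by comparison with the p-series (p = 2 > 1).
When u = -2/11, absolute convergence follows by limit comparison with Σ 1/n².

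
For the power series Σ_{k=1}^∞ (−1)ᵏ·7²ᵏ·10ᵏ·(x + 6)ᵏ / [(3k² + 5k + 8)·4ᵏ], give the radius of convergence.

Apply the ratio test: |a_{k+1}| / |a_k| = [(3k² + 5k + 8)/(3(k+1)² + 5(k+1) + 8)] · 49·10/4, which tends to 245/2 as k → ∞.
Thus R = 1/(245/2) = 2/245.

R = 2/245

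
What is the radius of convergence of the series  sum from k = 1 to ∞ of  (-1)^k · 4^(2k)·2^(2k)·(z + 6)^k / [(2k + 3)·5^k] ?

Apply the ratio test: |a_{k+1}| / |a_k| = [(2k + 3)/(2(k+1) + 3)] · 16·4/5, which tends to 64/5 as k → ∞.
Thus R = 1/(64/5) = 5/64.

R = 5/64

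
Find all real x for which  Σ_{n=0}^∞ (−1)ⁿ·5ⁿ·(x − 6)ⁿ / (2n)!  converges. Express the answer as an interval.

(−∞, ∞)

The ratio of consecutive coefficients is 5 · 1/[(2n+1)·(2n+2)] → 0.
The ratio tends to 0 regardless of x, hence R = ∞.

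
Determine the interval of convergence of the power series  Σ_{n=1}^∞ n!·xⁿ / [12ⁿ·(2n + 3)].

{0}

Ratio test: |a_{n+1}/a_n| = (n+1) · 1/12 · (2n + 3)/(2(n+1) + 3) → ∞ as n → ∞.
Since the ratio → ∞, the series diverges for every x ≠ 0, and R = 0.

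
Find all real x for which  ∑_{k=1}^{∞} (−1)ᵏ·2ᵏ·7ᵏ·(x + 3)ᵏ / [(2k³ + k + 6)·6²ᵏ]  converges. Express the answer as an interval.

[-39/7, -3/7]

The ratio of consecutive coefficients is [(2k³ + k + 6)/(2(k+1)³ + (k+1) + 6)] · 2·7/36 → 7/18.
Convergence for |x + 3| · 7/18 < 1, i.e. |x + 3| < 18/7. So R = 18/7.
Check x = -3/7: the terms are on the order of 1/k³, so the series converges absolutely by comparison with the p-series (p = 3 > 1).
At x = -39/7: the terms are on the order of 1/k³, so the series converges absolutely by comparison with the p-series (p = 3 > 1).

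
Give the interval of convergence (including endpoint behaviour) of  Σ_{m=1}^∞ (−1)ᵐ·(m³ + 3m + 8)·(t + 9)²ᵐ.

(-10, -8)

The ratio of consecutive coefficients is ((m+1)³ + 3(m+1) + 8)/(m³ + 3m + 8) → 1.
Since the exponent of (t + 9) increases by 2 each term, convergence requires |t + 9|² < 1, hence R = 1.
When t = -8, the terms have absolute value of order m³, which does not tend to 0, so the series diverges by the divergence test.
Check t = -10: the terms have absolute value of order m³, which does not tend to 0, so the series diverges by the divergence test.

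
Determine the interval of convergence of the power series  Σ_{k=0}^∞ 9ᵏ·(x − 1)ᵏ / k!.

Apply the ratio test: |a_{k+1}| / |a_k| = 9 · 1/(k+1), which tends to 0 as k → ∞.
The limit is 0, so the series converges for all x; R = ∞.

(−∞, ∞)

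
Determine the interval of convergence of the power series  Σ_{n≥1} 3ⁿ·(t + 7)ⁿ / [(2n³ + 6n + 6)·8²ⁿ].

[-85/3, 43/3]

The ratio of consecutive coefficients is [(2n³ + 6n + 6)/(2(n+1)³ + 6(n+1) + 6)] · 3/64 → 3/64.
Thus R = 1/(3/64) = 64/3.
Endpoint t = 43/3: the terms are on the order of 1/n³, so the series converges absolutely by comparison with the p-series (p = 3 > 1).
Check t = -85/3: absolute convergence follows by limit comparison with Σ 1/n³.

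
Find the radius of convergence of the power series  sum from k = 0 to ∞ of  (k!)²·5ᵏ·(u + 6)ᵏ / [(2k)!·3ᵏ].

By the ratio test, |a_{k+1}/a_k| = (k+1)²/[(2k+1)·(2k+2)] · 5/3 → 5/12.
Thus R = 1/(5/12) = 12/5.

R = 12/5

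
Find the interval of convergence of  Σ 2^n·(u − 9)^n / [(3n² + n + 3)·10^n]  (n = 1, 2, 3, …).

[4, 14]

Ratio test: |a_{n+1}/a_n| = [(3n² + n + 3)/(3(n+1)² + (n+1) + 3)] · 2/10 → 1/5 as n → ∞.
Convergence for |u − 9| · 1/5 < 1, i.e. |u − 9| < 5. So R = 5.
At u = 14: the terms are on the order of 1/n², so the series converges absolutely by comparison with the p-series (p = 2 > 1).
At u = 4: the series is dominated by a constant times Σ 1/n², which converges (p = 2 > 1).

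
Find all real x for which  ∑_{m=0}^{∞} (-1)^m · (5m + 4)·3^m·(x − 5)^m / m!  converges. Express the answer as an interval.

Ratio test: |a_{m+1}/a_m| = (5(m+1) + 4)/(5m + 4) · 3 · 1/(m+1) → 0 as m → ∞.
Since the limit is 0 < 1 for every x, the series converges on all of ℝ and R = ∞.

(−∞, ∞)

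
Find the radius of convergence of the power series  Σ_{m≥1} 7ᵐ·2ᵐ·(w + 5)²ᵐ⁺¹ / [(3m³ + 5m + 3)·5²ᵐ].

R = 5√14/14

By the ratio test, |a_{m+1}/a_m| = [(3m³ + 5m + 3)/(3(m+1)³ + 5(m+1) + 3)] · 7·2/25 → 14/25.
Successive powers of (w + 5) differ by 2, so the series converges when |w + 5|² · 14/25 < 1, i.e. |w + 5| < √(25/14). So R = 5√14/14.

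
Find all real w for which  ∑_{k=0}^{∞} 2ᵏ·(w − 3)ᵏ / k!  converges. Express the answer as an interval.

The ratio of consecutive coefficients is 2 · 1/(k+1) → 0.
Since the limit is 0 < 1 for every w, the series converges on all of ℝ and R = ∞.

(−∞, ∞)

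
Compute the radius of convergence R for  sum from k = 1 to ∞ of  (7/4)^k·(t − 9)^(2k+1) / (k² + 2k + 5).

Ratio test: |a_{k+1}/a_k| = [(k² + 2k + 5)/((k+1)² + 2(k+1) + 5)] · 7/4 → 7/4 as k → ∞.
Writing y = (t − 9)², the series in y has radius 4/7, so |t − 9| < √(4/7) and R = 2√7/7.

R = 2√7/7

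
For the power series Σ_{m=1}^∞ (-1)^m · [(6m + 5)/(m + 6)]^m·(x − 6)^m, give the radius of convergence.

R = 1/6

By the Cauchy root test, |a_m|^(1/m) = (6m + 5)/(m + 6) → 6.
Hence the series converges for |x − 6| < 1/(6) = 1/6, so the radius of convergence is 1/6.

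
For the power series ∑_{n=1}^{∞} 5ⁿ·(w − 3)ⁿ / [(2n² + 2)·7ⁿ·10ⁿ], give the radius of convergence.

The ratio of consecutive coefficients is [(2n² + 2)/(2(n+1)² + 2)] · 5/(7·10) → 1/14.
The series converges when 1/14 · |w − 3| < 1, giving R = 14.

R = 14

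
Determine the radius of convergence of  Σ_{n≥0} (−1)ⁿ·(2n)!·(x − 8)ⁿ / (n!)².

R = 1/4

Ratio test: |a_{n+1}/a_n| = (2n+1)·(2n+2)/(n+1)² → 4 as n → ∞.
Convergence for |x − 8| · 4 < 1, i.e. |x − 8| < 1/4. So R = 1/4.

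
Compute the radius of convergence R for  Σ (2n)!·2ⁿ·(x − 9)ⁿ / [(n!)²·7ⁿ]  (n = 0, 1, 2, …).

Ratio test: |a_{n+1}/a_n| = (2n+1)·(2n+2)/(n+1)² · 2/7 → 8/7 as n → ∞.
Convergence for |x − 9| · 8/7 < 1, i.e. |x − 9| < 7/8. So R = 7/8.

R = 7/8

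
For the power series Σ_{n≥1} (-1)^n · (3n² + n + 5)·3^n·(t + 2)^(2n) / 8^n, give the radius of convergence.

R = 2√6/3

Ratio test: |a_{n+1}/a_n| = [(3(n+1)² + (n+1) + 5)/(3n² + n + 5)] · 3/8 → 3/8 as n → ∞.
Successive powers of (t + 2) differ by 2, so the series converges when |t + 2|² · 3/8 < 1, i.e. |t + 2| < √(8/3). So R = 2√6/3.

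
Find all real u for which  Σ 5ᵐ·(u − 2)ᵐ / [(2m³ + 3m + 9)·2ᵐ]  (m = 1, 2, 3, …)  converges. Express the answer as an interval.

[8/5, 12/5]

Apply the ratio test: |a_{m+1}| / |a_m| = [(2m³ + 3m + 9)/(2(m+1)³ + 3(m+1) + 9)] · 5/2, which tends to 5/2 as m → ∞.
The series converges when 5/2 · |u − 2| < 1, giving R = 2/5.
Endpoint u = 12/5: absolute convergence follows by limit comparison with Σ 1/m³.
Endpoint u = 8/5: the terms are on the order of 1/m³, so the series converges absolutely by comparison with the p-series (p = 3 > 1).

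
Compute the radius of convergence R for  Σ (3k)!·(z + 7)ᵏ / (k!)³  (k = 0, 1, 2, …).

The ratio of consecutive coefficients is (3k+1)·(3k+2)·(3k+3)/(k+1)³ → 27.
Thus R = 1/(27) = 1/27.

R = 1/27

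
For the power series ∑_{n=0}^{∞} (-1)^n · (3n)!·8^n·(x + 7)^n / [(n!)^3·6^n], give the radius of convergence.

R = 1/36

The ratio of consecutive coefficients is (3n+1)·(3n+2)·(3n+3)/(n+1)³ · 8/6 → 36.
Thus R = 1/(36) = 1/36.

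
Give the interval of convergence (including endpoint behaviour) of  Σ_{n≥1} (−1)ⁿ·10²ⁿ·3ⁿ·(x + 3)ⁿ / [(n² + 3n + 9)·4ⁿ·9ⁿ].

The ratio of consecutive coefficients is [(n² + 3n + 9)/((n+1)² + 3(n+1) + 9)] · 100·3/(4·9) → 25/3.
The series converges when 25/3 · |x + 3| < 1, giving R = 3/25.
At x = -72/25: the terms are on the order of 1/n², so the series converges absolutely by comparison with the p-series (p = 2 > 1).
Endpoint x = -78/25: the terms are on the order of 1/n², so the series converges absolutely by comparison with the p-series (p = 2 > 1).

[-78/25, -72/25]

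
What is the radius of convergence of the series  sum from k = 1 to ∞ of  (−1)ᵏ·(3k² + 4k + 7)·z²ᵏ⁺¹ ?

R = 1

By the ratio test, |a_{k+1}/a_k| = (3(k+1)² + 4(k+1) + 7)/(3k² + 4k + 7) → 1.
Successive powers of z differ by 2, so the series converges when |z|² · 1 < 1, i.e. |z| < √(1) = 1. So R = 1.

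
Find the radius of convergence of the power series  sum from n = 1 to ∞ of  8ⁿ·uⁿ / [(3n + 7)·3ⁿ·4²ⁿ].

R = 6

The ratio of consecutive coefficients is [(3n + 7)/(3(n+1) + 7)] · 8/(3·16) → 1/6.
Convergence for |u| · 1/6 < 1, i.e. |u| < 6. So R = 6.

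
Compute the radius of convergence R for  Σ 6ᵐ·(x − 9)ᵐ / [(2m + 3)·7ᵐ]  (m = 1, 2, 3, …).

R = 7/6

Ratio test: |a_{m+1}/a_m| = [(2m + 3)/(2(m+1) + 3)] · 6/7 → 6/7 as m → ∞.
The series converges when 6/7 · |x − 9| < 1, giving R = 7/6.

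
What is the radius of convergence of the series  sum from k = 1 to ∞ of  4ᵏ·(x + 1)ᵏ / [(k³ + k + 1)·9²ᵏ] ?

R = 81/4

Ratio test: |a_{k+1}/a_k| = [(k³ + k + 1)/((k+1)³ + (k+1) + 1)] · 4/81 → 4/81 as k → ∞.
The series converges when 4/81 · |x + 1| < 1, giving R = 81/4.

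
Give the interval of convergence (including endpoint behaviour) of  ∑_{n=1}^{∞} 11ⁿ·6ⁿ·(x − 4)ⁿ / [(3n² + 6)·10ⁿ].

Ratio test: |a_{n+1}/a_n| = [(3n² + 6)/(3(n+1)² + 6)] · 11·6/10 → 33/5 as n → ∞.
Hence the series converges for |x − 4| < 1/(33/5) = 5/33, so the radius of convergence is 5/33.
Endpoint x = 137/33: the series is dominated by a constant times Σ 1/n², which converges (p = 2 > 1).
When x = 127/33, the series is dominated by a constant times Σ 1/n², which converges (p = 2 > 1).

[127/33, 137/33]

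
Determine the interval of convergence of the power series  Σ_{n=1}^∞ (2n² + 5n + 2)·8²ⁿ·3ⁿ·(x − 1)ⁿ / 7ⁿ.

(185/192, 199/192)

By the ratio test, |a_{n+1}/a_n| = [(2(n+1)² + 5(n+1) + 2)/(2n² + 5n + 2)] · 64·3/7 → 192/7.
The series converges when 192/7 · |x − 1| < 1, giving R = 7/192.
Check x = 199/192: the terms do not tend to 0, so the series diverges.
When x = 185/192, the terms do not tend to 0, so the series diverges.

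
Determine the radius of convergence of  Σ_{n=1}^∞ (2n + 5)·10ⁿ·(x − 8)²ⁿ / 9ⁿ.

By the ratio test, |a_{n+1}/a_n| = [(2(n+1) + 5)/(2n + 5)] · 10/9 → 10/9.
Writing y = (x − 8)², the series in y has radius 9/10, so |x − 8| < √(9/10) and R = 3√10/10.

R = 3√10/10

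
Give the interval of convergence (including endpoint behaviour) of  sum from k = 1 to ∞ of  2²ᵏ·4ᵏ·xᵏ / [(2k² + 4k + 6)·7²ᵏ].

The ratio of consecutive coefficients is [(2k² + 4k + 6)/(2(k+1)² + 4(k+1) + 6)] · 4·4/49 → 16/49.
Convergence for |x| · 16/49 < 1, i.e. |x| < 49/16. So R = 49/16.
Check x = 49/16: absolute convergence follows by limit comparison with Σ 1/k².
Check x = -49/16: the terms are on the order of 1/k², so the series converges absolutely by comparison with the p-series (p = 2 > 1).

[-49/16, 49/16]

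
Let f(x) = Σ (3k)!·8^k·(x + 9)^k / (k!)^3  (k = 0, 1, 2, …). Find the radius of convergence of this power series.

By the ratio test, |a_{k+1}/a_k| = (3k+1)·(3k+2)·(3k+3)/(k+1)³ · 8 → 216.
The series converges when 216 · |x + 9| < 1, giving R = 1/216.

R = 1/216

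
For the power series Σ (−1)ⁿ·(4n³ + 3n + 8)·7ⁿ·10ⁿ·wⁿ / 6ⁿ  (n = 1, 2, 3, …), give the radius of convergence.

R = 3/35

By the ratio test, |a_{n+1}/a_n| = [(4(n+1)³ + 3(n+1) + 8)/(4n³ + 3n + 8)] · 7·10/6 → 35/3.
Thus R = 1/(35/3) = 3/35.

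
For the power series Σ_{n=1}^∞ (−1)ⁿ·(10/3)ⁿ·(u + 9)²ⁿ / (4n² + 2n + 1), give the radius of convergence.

R = √30/10

Apply the ratio test: |a_{n+1}| / |a_n| = [(4n² + 2n + 1)/(4(n+1)² + 2(n+1) + 1)] · 10/3, which tends to 10/3 as n → ∞.
Successive powers of (u + 9) differ by 2, so the series converges when |u + 9|² · 10/3 < 1, i.e. |u + 9| < √(3/10). So R = √30/10.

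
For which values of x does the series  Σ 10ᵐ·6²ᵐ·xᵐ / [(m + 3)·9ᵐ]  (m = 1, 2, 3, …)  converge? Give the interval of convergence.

By the ratio test, |a_{m+1}/a_m| = [(m + 3)/((m+1) + 3)] · 10·36/9 → 40.
Hence the series converges for |x| < 1/(40) = 1/40, so the radius of convergence is 1/40.
At x = 1/40: the terms are asymptotic to a nonzero constant times 1/m, so the series diverges by limit comparison with Σ 1/m.
Check x = -1/40: an alternating series whose terms decrease to 0 in absolute value, so it converges by the Leibniz criterion.

[-1/40, 1/40)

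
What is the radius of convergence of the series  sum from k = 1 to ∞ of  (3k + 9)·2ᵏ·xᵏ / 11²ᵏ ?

R = 121/2

The ratio of consecutive coefficients is [(3(k+1) + 9)/(3k + 9)] · 2/121 → 2/121.
Thus R = 1/(2/121) = 121/2.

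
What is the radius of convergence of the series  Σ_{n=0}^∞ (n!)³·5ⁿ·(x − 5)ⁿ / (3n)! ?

R = 27/5

By the ratio test, |a_{n+1}/a_n| = (n+1)³/[(3n+1)·(3n+2)·(3n+3)] · 5 → 5/27.
Convergence for |x − 5| · 5/27 < 1, i.e. |x − 5| < 27/5. So R = 27/5.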